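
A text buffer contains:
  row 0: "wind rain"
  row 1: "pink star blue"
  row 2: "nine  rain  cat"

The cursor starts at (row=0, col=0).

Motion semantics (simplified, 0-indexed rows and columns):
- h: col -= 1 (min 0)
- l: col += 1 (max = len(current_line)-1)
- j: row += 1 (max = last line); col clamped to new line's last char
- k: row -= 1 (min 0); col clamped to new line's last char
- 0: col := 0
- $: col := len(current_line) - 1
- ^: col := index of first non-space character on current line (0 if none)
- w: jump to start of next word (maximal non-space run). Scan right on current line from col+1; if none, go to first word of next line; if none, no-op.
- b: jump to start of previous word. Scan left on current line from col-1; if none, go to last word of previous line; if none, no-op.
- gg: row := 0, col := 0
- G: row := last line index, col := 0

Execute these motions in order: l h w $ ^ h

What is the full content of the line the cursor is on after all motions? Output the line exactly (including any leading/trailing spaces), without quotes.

Answer: wind rain

Derivation:
After 1 (l): row=0 col=1 char='i'
After 2 (h): row=0 col=0 char='w'
After 3 (w): row=0 col=5 char='r'
After 4 ($): row=0 col=8 char='n'
After 5 (^): row=0 col=0 char='w'
After 6 (h): row=0 col=0 char='w'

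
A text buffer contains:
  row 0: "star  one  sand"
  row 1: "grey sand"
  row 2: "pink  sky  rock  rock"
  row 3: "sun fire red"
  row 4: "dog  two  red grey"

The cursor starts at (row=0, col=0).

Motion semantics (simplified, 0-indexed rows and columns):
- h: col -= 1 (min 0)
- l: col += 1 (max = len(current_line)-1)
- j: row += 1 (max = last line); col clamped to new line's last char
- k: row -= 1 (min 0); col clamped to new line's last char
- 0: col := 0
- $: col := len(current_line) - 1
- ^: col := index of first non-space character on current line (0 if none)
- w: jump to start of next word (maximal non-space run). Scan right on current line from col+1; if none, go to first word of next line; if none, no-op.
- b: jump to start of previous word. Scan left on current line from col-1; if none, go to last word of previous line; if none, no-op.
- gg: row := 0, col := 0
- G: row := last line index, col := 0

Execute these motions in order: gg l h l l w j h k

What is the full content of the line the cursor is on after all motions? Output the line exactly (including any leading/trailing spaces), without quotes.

After 1 (gg): row=0 col=0 char='s'
After 2 (l): row=0 col=1 char='t'
After 3 (h): row=0 col=0 char='s'
After 4 (l): row=0 col=1 char='t'
After 5 (l): row=0 col=2 char='a'
After 6 (w): row=0 col=6 char='o'
After 7 (j): row=1 col=6 char='a'
After 8 (h): row=1 col=5 char='s'
After 9 (k): row=0 col=5 char='_'

Answer: star  one  sand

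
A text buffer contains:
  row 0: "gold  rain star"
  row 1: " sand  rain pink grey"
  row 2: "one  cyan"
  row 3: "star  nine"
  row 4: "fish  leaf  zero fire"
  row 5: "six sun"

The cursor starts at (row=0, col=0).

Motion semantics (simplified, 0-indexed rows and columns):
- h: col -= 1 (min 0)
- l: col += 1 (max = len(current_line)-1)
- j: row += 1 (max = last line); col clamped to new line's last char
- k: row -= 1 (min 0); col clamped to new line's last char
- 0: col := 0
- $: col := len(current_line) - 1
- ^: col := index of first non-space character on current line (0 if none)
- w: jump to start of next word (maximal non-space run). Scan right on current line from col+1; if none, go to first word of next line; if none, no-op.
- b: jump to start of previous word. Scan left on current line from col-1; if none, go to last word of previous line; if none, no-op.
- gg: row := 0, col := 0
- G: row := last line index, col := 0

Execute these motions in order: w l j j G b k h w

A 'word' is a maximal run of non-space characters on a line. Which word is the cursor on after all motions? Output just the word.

Answer: fish

Derivation:
After 1 (w): row=0 col=6 char='r'
After 2 (l): row=0 col=7 char='a'
After 3 (j): row=1 col=7 char='r'
After 4 (j): row=2 col=7 char='a'
After 5 (G): row=5 col=0 char='s'
After 6 (b): row=4 col=17 char='f'
After 7 (k): row=3 col=9 char='e'
After 8 (h): row=3 col=8 char='n'
After 9 (w): row=4 col=0 char='f'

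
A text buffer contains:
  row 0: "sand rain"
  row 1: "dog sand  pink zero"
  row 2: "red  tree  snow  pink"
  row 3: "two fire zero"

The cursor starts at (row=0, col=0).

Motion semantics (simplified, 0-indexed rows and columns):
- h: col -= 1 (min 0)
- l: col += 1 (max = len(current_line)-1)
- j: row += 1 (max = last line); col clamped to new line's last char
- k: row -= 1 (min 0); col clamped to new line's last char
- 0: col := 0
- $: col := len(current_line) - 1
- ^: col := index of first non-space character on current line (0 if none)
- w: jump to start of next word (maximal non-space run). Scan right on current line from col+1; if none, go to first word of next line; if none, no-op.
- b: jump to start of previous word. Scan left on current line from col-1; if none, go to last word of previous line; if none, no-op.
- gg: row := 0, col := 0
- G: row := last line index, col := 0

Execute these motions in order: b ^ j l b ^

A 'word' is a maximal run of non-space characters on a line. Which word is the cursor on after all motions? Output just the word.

After 1 (b): row=0 col=0 char='s'
After 2 (^): row=0 col=0 char='s'
After 3 (j): row=1 col=0 char='d'
After 4 (l): row=1 col=1 char='o'
After 5 (b): row=1 col=0 char='d'
After 6 (^): row=1 col=0 char='d'

Answer: dog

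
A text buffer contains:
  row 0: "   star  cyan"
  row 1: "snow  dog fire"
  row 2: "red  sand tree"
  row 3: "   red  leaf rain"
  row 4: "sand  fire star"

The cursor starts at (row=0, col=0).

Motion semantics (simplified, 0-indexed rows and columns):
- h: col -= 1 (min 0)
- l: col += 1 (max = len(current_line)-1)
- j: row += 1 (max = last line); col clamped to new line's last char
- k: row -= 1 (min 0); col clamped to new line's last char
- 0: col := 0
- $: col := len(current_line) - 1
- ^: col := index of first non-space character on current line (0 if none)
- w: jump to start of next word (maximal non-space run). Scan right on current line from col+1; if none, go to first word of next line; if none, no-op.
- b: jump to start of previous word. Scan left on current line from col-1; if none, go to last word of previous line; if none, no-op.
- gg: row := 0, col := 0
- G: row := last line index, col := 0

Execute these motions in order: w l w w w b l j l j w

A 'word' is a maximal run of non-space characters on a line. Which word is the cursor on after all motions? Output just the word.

Answer: red

Derivation:
After 1 (w): row=0 col=3 char='s'
After 2 (l): row=0 col=4 char='t'
After 3 (w): row=0 col=9 char='c'
After 4 (w): row=1 col=0 char='s'
After 5 (w): row=1 col=6 char='d'
After 6 (b): row=1 col=0 char='s'
After 7 (l): row=1 col=1 char='n'
After 8 (j): row=2 col=1 char='e'
After 9 (l): row=2 col=2 char='d'
After 10 (j): row=3 col=2 char='_'
After 11 (w): row=3 col=3 char='r'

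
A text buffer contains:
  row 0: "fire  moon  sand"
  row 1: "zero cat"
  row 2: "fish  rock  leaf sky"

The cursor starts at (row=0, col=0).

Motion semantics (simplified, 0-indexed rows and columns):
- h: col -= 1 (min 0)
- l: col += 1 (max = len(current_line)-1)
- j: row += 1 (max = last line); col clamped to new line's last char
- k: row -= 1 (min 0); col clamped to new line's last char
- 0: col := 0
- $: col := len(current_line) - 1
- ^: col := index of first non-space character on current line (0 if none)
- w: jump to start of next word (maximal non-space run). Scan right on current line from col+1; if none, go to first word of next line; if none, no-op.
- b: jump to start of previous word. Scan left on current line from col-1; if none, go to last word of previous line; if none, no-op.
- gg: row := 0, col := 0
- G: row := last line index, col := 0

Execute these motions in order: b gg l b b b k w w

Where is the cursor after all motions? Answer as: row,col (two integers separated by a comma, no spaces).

After 1 (b): row=0 col=0 char='f'
After 2 (gg): row=0 col=0 char='f'
After 3 (l): row=0 col=1 char='i'
After 4 (b): row=0 col=0 char='f'
After 5 (b): row=0 col=0 char='f'
After 6 (b): row=0 col=0 char='f'
After 7 (k): row=0 col=0 char='f'
After 8 (w): row=0 col=6 char='m'
After 9 (w): row=0 col=12 char='s'

Answer: 0,12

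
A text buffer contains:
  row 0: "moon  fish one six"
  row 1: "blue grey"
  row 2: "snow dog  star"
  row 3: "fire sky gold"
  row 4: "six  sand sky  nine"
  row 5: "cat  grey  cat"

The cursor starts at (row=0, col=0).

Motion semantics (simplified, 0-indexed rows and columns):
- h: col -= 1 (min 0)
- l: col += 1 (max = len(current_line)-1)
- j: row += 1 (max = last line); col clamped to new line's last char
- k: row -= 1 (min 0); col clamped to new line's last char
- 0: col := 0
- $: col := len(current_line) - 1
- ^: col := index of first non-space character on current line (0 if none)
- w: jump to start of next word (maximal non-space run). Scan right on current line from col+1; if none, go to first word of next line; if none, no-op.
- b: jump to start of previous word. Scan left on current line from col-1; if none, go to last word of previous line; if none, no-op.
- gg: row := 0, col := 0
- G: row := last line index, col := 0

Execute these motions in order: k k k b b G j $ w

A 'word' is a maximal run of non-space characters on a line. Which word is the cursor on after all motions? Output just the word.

After 1 (k): row=0 col=0 char='m'
After 2 (k): row=0 col=0 char='m'
After 3 (k): row=0 col=0 char='m'
After 4 (b): row=0 col=0 char='m'
After 5 (b): row=0 col=0 char='m'
After 6 (G): row=5 col=0 char='c'
After 7 (j): row=5 col=0 char='c'
After 8 ($): row=5 col=13 char='t'
After 9 (w): row=5 col=13 char='t'

Answer: cat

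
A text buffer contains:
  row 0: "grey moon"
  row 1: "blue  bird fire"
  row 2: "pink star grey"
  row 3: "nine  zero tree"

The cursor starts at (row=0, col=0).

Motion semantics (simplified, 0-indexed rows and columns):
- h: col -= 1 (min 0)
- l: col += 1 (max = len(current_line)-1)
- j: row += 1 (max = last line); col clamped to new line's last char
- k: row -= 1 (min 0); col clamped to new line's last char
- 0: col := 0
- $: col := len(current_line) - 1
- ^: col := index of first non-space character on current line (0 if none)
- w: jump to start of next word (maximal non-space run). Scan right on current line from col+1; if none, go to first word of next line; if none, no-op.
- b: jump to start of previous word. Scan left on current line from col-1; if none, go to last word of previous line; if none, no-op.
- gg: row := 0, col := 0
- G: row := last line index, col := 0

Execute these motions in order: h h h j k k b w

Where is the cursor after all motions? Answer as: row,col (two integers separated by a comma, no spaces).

Answer: 0,5

Derivation:
After 1 (h): row=0 col=0 char='g'
After 2 (h): row=0 col=0 char='g'
After 3 (h): row=0 col=0 char='g'
After 4 (j): row=1 col=0 char='b'
After 5 (k): row=0 col=0 char='g'
After 6 (k): row=0 col=0 char='g'
After 7 (b): row=0 col=0 char='g'
After 8 (w): row=0 col=5 char='m'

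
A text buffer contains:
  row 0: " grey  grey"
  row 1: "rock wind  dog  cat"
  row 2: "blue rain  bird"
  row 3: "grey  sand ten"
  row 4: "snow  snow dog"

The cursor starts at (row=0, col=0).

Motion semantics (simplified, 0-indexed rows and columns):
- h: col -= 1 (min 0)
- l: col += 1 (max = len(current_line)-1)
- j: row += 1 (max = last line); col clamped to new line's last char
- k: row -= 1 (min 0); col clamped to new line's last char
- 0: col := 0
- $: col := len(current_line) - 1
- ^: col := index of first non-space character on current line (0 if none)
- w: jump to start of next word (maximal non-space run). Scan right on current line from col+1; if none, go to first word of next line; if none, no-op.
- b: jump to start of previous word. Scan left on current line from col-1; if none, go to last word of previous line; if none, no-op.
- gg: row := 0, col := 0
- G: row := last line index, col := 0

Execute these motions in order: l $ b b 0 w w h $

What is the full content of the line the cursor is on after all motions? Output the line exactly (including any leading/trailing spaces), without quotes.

After 1 (l): row=0 col=1 char='g'
After 2 ($): row=0 col=10 char='y'
After 3 (b): row=0 col=7 char='g'
After 4 (b): row=0 col=1 char='g'
After 5 (0): row=0 col=0 char='_'
After 6 (w): row=0 col=1 char='g'
After 7 (w): row=0 col=7 char='g'
After 8 (h): row=0 col=6 char='_'
After 9 ($): row=0 col=10 char='y'

Answer:  grey  grey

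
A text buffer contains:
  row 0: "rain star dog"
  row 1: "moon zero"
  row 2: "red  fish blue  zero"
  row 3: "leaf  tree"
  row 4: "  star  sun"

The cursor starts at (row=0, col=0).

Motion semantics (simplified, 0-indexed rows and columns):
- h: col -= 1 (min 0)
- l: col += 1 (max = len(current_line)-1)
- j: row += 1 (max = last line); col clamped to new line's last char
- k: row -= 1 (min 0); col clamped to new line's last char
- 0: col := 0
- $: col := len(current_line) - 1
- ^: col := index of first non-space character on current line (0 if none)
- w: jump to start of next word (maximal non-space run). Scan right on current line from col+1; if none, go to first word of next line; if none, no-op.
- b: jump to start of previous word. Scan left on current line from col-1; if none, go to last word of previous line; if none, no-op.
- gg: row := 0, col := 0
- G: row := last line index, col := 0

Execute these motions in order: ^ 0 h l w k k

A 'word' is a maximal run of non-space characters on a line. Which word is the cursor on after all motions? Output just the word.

Answer: star

Derivation:
After 1 (^): row=0 col=0 char='r'
After 2 (0): row=0 col=0 char='r'
After 3 (h): row=0 col=0 char='r'
After 4 (l): row=0 col=1 char='a'
After 5 (w): row=0 col=5 char='s'
After 6 (k): row=0 col=5 char='s'
After 7 (k): row=0 col=5 char='s'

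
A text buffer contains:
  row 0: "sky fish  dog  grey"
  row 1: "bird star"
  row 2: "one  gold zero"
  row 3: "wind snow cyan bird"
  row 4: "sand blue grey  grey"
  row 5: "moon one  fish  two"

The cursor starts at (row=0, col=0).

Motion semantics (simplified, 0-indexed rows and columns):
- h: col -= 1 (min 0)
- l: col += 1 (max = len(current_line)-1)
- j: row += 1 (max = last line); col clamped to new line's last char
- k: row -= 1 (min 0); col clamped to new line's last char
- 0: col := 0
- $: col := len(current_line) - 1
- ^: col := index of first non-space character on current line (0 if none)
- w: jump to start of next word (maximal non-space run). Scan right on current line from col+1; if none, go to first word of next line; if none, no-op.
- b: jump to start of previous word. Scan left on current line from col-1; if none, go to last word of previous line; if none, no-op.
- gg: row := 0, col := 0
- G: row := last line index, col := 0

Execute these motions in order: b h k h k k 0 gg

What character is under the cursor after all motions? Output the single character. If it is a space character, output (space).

Answer: s

Derivation:
After 1 (b): row=0 col=0 char='s'
After 2 (h): row=0 col=0 char='s'
After 3 (k): row=0 col=0 char='s'
After 4 (h): row=0 col=0 char='s'
After 5 (k): row=0 col=0 char='s'
After 6 (k): row=0 col=0 char='s'
After 7 (0): row=0 col=0 char='s'
After 8 (gg): row=0 col=0 char='s'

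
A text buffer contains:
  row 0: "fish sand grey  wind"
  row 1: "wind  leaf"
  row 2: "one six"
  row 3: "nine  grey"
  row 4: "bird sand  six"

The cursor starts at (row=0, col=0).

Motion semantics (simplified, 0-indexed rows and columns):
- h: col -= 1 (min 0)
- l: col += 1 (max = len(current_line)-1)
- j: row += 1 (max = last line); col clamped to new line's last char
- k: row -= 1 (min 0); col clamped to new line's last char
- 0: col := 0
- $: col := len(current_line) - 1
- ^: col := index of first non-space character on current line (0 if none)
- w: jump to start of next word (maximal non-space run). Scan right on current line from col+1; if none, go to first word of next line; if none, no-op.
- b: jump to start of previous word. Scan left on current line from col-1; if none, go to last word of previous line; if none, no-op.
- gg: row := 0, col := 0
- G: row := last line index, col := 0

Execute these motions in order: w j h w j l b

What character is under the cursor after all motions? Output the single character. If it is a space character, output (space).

After 1 (w): row=0 col=5 char='s'
After 2 (j): row=1 col=5 char='_'
After 3 (h): row=1 col=4 char='_'
After 4 (w): row=1 col=6 char='l'
After 5 (j): row=2 col=6 char='x'
After 6 (l): row=2 col=6 char='x'
After 7 (b): row=2 col=4 char='s'

Answer: s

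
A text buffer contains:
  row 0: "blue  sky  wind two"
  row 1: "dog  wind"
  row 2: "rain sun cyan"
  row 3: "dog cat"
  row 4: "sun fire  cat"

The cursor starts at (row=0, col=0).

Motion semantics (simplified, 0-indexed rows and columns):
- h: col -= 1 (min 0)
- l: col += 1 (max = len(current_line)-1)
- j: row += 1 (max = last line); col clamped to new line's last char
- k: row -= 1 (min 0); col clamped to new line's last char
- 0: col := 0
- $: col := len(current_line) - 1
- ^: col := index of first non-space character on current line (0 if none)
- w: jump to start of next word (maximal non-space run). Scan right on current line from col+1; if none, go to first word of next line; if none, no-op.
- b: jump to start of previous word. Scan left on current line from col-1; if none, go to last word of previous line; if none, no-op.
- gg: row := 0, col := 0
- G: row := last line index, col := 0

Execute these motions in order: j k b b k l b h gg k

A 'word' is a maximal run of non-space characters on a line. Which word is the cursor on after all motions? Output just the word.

After 1 (j): row=1 col=0 char='d'
After 2 (k): row=0 col=0 char='b'
After 3 (b): row=0 col=0 char='b'
After 4 (b): row=0 col=0 char='b'
After 5 (k): row=0 col=0 char='b'
After 6 (l): row=0 col=1 char='l'
After 7 (b): row=0 col=0 char='b'
After 8 (h): row=0 col=0 char='b'
After 9 (gg): row=0 col=0 char='b'
After 10 (k): row=0 col=0 char='b'

Answer: blue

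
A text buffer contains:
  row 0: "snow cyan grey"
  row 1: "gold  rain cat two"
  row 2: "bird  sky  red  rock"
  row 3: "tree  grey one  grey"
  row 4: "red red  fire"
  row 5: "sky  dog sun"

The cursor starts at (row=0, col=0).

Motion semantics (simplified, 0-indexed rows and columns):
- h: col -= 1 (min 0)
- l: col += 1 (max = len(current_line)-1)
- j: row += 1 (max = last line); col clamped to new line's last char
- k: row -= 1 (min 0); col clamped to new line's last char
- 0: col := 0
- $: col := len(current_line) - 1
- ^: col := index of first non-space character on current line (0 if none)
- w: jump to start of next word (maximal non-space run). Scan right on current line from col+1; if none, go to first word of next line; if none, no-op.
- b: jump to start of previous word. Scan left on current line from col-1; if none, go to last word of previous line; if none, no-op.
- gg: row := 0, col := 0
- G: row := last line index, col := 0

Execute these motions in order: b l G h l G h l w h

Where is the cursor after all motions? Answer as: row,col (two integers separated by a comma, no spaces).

Answer: 5,4

Derivation:
After 1 (b): row=0 col=0 char='s'
After 2 (l): row=0 col=1 char='n'
After 3 (G): row=5 col=0 char='s'
After 4 (h): row=5 col=0 char='s'
After 5 (l): row=5 col=1 char='k'
After 6 (G): row=5 col=0 char='s'
After 7 (h): row=5 col=0 char='s'
After 8 (l): row=5 col=1 char='k'
After 9 (w): row=5 col=5 char='d'
After 10 (h): row=5 col=4 char='_'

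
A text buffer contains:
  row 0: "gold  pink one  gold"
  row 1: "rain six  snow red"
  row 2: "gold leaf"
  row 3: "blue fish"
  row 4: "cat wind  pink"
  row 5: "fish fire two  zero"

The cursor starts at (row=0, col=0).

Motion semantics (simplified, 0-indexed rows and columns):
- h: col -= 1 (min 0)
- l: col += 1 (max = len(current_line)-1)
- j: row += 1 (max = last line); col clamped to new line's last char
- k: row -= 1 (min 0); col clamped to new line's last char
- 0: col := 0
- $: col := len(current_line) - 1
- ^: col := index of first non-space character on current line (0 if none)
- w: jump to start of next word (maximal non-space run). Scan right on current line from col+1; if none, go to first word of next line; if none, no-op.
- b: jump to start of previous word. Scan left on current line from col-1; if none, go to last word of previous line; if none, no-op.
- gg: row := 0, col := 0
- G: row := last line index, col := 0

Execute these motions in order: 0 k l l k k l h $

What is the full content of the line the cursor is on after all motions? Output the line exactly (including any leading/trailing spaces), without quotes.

Answer: gold  pink one  gold

Derivation:
After 1 (0): row=0 col=0 char='g'
After 2 (k): row=0 col=0 char='g'
After 3 (l): row=0 col=1 char='o'
After 4 (l): row=0 col=2 char='l'
After 5 (k): row=0 col=2 char='l'
After 6 (k): row=0 col=2 char='l'
After 7 (l): row=0 col=3 char='d'
After 8 (h): row=0 col=2 char='l'
After 9 ($): row=0 col=19 char='d'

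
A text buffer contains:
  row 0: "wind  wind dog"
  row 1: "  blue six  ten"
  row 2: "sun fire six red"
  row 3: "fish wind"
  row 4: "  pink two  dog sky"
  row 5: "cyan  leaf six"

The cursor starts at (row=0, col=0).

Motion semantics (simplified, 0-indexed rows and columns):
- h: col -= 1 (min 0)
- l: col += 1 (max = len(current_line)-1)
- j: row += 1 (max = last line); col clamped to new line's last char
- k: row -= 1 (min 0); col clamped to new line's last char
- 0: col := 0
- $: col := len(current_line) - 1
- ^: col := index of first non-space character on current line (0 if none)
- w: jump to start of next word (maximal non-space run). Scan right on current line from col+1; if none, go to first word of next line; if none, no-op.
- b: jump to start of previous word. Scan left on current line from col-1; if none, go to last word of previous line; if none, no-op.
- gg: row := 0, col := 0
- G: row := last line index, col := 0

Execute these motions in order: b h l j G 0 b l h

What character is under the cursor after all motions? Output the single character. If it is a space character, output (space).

Answer: s

Derivation:
After 1 (b): row=0 col=0 char='w'
After 2 (h): row=0 col=0 char='w'
After 3 (l): row=0 col=1 char='i'
After 4 (j): row=1 col=1 char='_'
After 5 (G): row=5 col=0 char='c'
After 6 (0): row=5 col=0 char='c'
After 7 (b): row=4 col=16 char='s'
After 8 (l): row=4 col=17 char='k'
After 9 (h): row=4 col=16 char='s'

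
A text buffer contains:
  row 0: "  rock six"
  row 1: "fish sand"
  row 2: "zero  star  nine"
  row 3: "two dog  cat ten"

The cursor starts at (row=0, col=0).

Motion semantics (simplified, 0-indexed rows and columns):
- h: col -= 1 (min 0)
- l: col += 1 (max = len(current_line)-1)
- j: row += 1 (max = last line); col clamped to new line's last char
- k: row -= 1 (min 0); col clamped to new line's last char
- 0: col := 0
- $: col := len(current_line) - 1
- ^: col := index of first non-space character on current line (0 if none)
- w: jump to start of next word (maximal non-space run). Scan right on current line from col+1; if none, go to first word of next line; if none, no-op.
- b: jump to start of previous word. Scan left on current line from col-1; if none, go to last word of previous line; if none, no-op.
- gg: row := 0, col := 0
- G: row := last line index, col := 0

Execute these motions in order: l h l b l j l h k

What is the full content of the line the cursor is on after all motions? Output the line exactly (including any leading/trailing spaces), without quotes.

After 1 (l): row=0 col=1 char='_'
After 2 (h): row=0 col=0 char='_'
After 3 (l): row=0 col=1 char='_'
After 4 (b): row=0 col=1 char='_'
After 5 (l): row=0 col=2 char='r'
After 6 (j): row=1 col=2 char='s'
After 7 (l): row=1 col=3 char='h'
After 8 (h): row=1 col=2 char='s'
After 9 (k): row=0 col=2 char='r'

Answer:   rock six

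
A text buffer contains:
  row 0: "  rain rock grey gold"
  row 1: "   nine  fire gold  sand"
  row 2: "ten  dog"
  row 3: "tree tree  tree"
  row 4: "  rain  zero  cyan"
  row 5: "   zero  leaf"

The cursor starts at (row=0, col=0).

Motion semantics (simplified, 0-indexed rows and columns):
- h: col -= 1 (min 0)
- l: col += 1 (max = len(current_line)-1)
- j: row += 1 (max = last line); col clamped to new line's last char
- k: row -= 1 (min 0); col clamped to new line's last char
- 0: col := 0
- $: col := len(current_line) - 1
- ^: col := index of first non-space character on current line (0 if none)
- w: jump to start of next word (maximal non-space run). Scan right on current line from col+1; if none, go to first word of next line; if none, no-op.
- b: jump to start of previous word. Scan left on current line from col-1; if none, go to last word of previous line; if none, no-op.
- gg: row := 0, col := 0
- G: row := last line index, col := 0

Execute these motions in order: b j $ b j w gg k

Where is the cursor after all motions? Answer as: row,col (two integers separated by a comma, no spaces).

After 1 (b): row=0 col=0 char='_'
After 2 (j): row=1 col=0 char='_'
After 3 ($): row=1 col=23 char='d'
After 4 (b): row=1 col=20 char='s'
After 5 (j): row=2 col=7 char='g'
After 6 (w): row=3 col=0 char='t'
After 7 (gg): row=0 col=0 char='_'
After 8 (k): row=0 col=0 char='_'

Answer: 0,0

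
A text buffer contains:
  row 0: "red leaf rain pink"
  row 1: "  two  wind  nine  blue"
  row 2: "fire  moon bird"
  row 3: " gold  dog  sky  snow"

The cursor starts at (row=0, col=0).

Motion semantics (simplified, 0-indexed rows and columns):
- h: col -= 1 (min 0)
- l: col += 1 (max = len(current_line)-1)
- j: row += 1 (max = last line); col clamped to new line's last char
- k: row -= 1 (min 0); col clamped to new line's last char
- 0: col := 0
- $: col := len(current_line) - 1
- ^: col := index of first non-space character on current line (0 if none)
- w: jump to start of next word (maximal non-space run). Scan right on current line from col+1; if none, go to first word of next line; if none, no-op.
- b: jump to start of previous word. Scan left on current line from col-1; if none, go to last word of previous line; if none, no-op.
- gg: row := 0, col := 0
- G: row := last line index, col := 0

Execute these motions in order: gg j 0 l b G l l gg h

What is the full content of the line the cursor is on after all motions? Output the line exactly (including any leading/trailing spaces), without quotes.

Answer: red leaf rain pink

Derivation:
After 1 (gg): row=0 col=0 char='r'
After 2 (j): row=1 col=0 char='_'
After 3 (0): row=1 col=0 char='_'
After 4 (l): row=1 col=1 char='_'
After 5 (b): row=0 col=14 char='p'
After 6 (G): row=3 col=0 char='_'
After 7 (l): row=3 col=1 char='g'
After 8 (l): row=3 col=2 char='o'
After 9 (gg): row=0 col=0 char='r'
After 10 (h): row=0 col=0 char='r'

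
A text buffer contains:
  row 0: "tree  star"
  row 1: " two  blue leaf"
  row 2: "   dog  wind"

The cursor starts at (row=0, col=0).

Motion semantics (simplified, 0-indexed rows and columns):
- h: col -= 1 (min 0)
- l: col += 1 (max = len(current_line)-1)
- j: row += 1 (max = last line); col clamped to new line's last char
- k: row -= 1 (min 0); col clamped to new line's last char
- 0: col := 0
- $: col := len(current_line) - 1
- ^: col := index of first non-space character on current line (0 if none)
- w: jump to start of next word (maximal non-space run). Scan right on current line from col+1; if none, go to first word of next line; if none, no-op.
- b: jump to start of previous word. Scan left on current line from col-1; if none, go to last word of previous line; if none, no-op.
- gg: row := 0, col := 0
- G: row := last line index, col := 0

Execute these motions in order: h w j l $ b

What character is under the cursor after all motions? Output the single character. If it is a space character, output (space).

Answer: l

Derivation:
After 1 (h): row=0 col=0 char='t'
After 2 (w): row=0 col=6 char='s'
After 3 (j): row=1 col=6 char='b'
After 4 (l): row=1 col=7 char='l'
After 5 ($): row=1 col=14 char='f'
After 6 (b): row=1 col=11 char='l'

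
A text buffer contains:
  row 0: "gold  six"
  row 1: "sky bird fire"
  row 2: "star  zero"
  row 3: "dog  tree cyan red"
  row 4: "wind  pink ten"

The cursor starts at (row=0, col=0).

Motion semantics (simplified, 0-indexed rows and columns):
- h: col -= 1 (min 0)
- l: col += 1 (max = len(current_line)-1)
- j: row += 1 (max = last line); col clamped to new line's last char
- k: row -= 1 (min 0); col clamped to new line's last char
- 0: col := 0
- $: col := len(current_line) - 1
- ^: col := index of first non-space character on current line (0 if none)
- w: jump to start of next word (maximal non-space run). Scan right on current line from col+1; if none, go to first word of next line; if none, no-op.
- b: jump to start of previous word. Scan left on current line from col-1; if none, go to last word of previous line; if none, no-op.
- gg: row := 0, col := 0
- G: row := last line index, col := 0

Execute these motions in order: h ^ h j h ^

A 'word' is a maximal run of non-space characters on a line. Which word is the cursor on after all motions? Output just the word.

Answer: sky

Derivation:
After 1 (h): row=0 col=0 char='g'
After 2 (^): row=0 col=0 char='g'
After 3 (h): row=0 col=0 char='g'
After 4 (j): row=1 col=0 char='s'
After 5 (h): row=1 col=0 char='s'
After 6 (^): row=1 col=0 char='s'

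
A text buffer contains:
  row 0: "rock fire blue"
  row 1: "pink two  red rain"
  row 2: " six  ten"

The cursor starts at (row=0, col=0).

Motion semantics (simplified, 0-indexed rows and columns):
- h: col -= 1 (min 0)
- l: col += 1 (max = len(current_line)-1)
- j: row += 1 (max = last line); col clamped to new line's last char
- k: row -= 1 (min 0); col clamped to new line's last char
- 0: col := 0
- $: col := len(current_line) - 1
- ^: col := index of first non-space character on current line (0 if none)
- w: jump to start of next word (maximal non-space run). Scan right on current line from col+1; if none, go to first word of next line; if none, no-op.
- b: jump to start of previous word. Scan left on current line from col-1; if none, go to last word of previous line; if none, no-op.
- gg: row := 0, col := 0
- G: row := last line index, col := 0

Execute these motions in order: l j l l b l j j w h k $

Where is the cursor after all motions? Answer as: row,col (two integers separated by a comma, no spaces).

Answer: 1,17

Derivation:
After 1 (l): row=0 col=1 char='o'
After 2 (j): row=1 col=1 char='i'
After 3 (l): row=1 col=2 char='n'
After 4 (l): row=1 col=3 char='k'
After 5 (b): row=1 col=0 char='p'
After 6 (l): row=1 col=1 char='i'
After 7 (j): row=2 col=1 char='s'
After 8 (j): row=2 col=1 char='s'
After 9 (w): row=2 col=6 char='t'
After 10 (h): row=2 col=5 char='_'
After 11 (k): row=1 col=5 char='t'
After 12 ($): row=1 col=17 char='n'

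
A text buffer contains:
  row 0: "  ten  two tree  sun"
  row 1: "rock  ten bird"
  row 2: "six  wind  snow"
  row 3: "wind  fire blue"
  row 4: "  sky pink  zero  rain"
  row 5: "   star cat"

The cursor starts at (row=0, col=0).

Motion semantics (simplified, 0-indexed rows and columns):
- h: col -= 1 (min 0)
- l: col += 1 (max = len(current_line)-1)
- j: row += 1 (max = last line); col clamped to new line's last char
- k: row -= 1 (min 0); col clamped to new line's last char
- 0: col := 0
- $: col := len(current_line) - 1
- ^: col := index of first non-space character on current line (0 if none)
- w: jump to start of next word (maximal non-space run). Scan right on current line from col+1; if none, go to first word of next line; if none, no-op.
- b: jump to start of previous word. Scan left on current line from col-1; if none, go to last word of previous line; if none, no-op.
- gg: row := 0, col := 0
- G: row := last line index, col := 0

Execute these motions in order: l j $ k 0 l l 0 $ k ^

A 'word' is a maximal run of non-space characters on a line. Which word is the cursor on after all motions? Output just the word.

After 1 (l): row=0 col=1 char='_'
After 2 (j): row=1 col=1 char='o'
After 3 ($): row=1 col=13 char='d'
After 4 (k): row=0 col=13 char='e'
After 5 (0): row=0 col=0 char='_'
After 6 (l): row=0 col=1 char='_'
After 7 (l): row=0 col=2 char='t'
After 8 (0): row=0 col=0 char='_'
After 9 ($): row=0 col=19 char='n'
After 10 (k): row=0 col=19 char='n'
After 11 (^): row=0 col=2 char='t'

Answer: ten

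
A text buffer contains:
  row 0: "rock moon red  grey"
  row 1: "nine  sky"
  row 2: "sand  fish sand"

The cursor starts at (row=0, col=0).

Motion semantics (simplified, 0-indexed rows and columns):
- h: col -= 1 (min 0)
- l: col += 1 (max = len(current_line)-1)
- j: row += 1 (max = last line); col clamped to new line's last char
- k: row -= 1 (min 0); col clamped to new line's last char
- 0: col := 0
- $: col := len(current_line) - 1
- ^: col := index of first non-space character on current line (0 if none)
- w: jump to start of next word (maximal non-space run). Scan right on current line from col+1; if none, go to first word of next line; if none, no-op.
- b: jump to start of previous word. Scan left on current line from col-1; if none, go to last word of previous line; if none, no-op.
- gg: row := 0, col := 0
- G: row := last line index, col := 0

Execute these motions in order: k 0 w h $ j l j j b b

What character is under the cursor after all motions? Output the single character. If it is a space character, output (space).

After 1 (k): row=0 col=0 char='r'
After 2 (0): row=0 col=0 char='r'
After 3 (w): row=0 col=5 char='m'
After 4 (h): row=0 col=4 char='_'
After 5 ($): row=0 col=18 char='y'
After 6 (j): row=1 col=8 char='y'
After 7 (l): row=1 col=8 char='y'
After 8 (j): row=2 col=8 char='s'
After 9 (j): row=2 col=8 char='s'
After 10 (b): row=2 col=6 char='f'
After 11 (b): row=2 col=0 char='s'

Answer: s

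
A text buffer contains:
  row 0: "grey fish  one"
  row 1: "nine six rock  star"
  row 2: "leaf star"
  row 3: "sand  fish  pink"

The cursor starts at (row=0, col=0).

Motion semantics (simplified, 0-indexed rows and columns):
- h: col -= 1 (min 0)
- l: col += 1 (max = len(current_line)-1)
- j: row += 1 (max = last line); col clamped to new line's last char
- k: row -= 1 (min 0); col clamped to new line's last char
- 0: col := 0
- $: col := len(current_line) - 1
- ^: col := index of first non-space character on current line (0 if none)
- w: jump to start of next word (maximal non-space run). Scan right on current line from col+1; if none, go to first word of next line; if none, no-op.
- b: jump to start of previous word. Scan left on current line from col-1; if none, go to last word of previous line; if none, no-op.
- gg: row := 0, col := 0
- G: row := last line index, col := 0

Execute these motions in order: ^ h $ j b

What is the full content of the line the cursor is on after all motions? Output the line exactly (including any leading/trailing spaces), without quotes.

Answer: nine six rock  star

Derivation:
After 1 (^): row=0 col=0 char='g'
After 2 (h): row=0 col=0 char='g'
After 3 ($): row=0 col=13 char='e'
After 4 (j): row=1 col=13 char='_'
After 5 (b): row=1 col=9 char='r'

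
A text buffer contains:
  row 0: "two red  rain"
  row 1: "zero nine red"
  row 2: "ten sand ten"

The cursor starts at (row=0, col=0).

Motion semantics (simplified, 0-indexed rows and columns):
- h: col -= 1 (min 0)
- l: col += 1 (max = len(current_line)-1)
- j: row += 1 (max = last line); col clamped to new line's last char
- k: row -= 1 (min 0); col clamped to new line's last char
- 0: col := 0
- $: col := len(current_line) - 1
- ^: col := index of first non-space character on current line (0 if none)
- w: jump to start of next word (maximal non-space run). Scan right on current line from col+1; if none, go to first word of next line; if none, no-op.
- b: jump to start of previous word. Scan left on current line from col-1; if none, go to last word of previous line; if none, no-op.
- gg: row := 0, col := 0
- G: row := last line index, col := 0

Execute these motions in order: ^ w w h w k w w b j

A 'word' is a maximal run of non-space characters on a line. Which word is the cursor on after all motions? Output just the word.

After 1 (^): row=0 col=0 char='t'
After 2 (w): row=0 col=4 char='r'
After 3 (w): row=0 col=9 char='r'
After 4 (h): row=0 col=8 char='_'
After 5 (w): row=0 col=9 char='r'
After 6 (k): row=0 col=9 char='r'
After 7 (w): row=1 col=0 char='z'
After 8 (w): row=1 col=5 char='n'
After 9 (b): row=1 col=0 char='z'
After 10 (j): row=2 col=0 char='t'

Answer: ten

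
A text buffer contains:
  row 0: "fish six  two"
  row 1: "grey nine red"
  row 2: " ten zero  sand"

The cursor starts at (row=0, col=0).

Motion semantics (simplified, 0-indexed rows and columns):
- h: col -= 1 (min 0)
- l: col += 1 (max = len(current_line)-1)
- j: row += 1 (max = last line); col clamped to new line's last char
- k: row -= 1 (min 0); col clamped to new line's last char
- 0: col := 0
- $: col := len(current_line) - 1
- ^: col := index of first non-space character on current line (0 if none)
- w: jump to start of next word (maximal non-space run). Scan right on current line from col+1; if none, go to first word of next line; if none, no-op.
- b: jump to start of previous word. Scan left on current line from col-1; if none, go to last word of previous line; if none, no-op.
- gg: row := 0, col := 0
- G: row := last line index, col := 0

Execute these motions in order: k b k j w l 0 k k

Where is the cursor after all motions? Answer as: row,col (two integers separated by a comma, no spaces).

Answer: 0,0

Derivation:
After 1 (k): row=0 col=0 char='f'
After 2 (b): row=0 col=0 char='f'
After 3 (k): row=0 col=0 char='f'
After 4 (j): row=1 col=0 char='g'
After 5 (w): row=1 col=5 char='n'
After 6 (l): row=1 col=6 char='i'
After 7 (0): row=1 col=0 char='g'
After 8 (k): row=0 col=0 char='f'
After 9 (k): row=0 col=0 char='f'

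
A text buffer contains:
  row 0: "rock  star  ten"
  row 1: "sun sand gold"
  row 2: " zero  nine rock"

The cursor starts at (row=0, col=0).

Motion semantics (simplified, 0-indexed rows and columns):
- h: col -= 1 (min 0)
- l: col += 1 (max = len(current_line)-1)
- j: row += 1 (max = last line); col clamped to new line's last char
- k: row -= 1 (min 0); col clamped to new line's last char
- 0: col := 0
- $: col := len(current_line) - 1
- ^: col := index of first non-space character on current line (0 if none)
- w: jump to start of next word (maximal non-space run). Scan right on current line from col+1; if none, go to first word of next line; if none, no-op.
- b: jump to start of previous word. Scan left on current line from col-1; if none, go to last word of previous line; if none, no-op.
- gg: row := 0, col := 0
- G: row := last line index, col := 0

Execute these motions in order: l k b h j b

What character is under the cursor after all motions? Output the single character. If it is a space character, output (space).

After 1 (l): row=0 col=1 char='o'
After 2 (k): row=0 col=1 char='o'
After 3 (b): row=0 col=0 char='r'
After 4 (h): row=0 col=0 char='r'
After 5 (j): row=1 col=0 char='s'
After 6 (b): row=0 col=12 char='t'

Answer: t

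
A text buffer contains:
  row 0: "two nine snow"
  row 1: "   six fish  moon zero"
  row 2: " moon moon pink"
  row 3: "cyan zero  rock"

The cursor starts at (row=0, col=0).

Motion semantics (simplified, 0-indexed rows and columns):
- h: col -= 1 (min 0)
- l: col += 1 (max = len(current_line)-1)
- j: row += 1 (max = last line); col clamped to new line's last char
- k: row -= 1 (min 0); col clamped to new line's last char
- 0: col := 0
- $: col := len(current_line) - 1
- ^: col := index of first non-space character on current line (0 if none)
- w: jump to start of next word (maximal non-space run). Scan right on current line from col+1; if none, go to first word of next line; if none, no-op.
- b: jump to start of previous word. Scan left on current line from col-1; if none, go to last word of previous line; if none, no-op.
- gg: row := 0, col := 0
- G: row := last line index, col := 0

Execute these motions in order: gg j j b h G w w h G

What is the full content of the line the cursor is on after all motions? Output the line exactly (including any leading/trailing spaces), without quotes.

After 1 (gg): row=0 col=0 char='t'
After 2 (j): row=1 col=0 char='_'
After 3 (j): row=2 col=0 char='_'
After 4 (b): row=1 col=18 char='z'
After 5 (h): row=1 col=17 char='_'
After 6 (G): row=3 col=0 char='c'
After 7 (w): row=3 col=5 char='z'
After 8 (w): row=3 col=11 char='r'
After 9 (h): row=3 col=10 char='_'
After 10 (G): row=3 col=0 char='c'

Answer: cyan zero  rock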